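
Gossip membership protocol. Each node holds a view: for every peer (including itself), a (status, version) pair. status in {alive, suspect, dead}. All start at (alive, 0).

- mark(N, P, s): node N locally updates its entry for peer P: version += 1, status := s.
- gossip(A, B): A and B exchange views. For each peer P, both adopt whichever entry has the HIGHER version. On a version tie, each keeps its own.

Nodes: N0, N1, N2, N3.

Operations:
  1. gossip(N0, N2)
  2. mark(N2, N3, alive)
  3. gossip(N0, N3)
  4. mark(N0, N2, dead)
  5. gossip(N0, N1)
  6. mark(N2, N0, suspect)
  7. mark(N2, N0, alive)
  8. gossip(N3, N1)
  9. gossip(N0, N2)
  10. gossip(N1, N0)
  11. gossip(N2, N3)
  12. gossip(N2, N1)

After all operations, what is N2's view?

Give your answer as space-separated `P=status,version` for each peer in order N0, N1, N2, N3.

Op 1: gossip N0<->N2 -> N0.N0=(alive,v0) N0.N1=(alive,v0) N0.N2=(alive,v0) N0.N3=(alive,v0) | N2.N0=(alive,v0) N2.N1=(alive,v0) N2.N2=(alive,v0) N2.N3=(alive,v0)
Op 2: N2 marks N3=alive -> (alive,v1)
Op 3: gossip N0<->N3 -> N0.N0=(alive,v0) N0.N1=(alive,v0) N0.N2=(alive,v0) N0.N3=(alive,v0) | N3.N0=(alive,v0) N3.N1=(alive,v0) N3.N2=(alive,v0) N3.N3=(alive,v0)
Op 4: N0 marks N2=dead -> (dead,v1)
Op 5: gossip N0<->N1 -> N0.N0=(alive,v0) N0.N1=(alive,v0) N0.N2=(dead,v1) N0.N3=(alive,v0) | N1.N0=(alive,v0) N1.N1=(alive,v0) N1.N2=(dead,v1) N1.N3=(alive,v0)
Op 6: N2 marks N0=suspect -> (suspect,v1)
Op 7: N2 marks N0=alive -> (alive,v2)
Op 8: gossip N3<->N1 -> N3.N0=(alive,v0) N3.N1=(alive,v0) N3.N2=(dead,v1) N3.N3=(alive,v0) | N1.N0=(alive,v0) N1.N1=(alive,v0) N1.N2=(dead,v1) N1.N3=(alive,v0)
Op 9: gossip N0<->N2 -> N0.N0=(alive,v2) N0.N1=(alive,v0) N0.N2=(dead,v1) N0.N3=(alive,v1) | N2.N0=(alive,v2) N2.N1=(alive,v0) N2.N2=(dead,v1) N2.N3=(alive,v1)
Op 10: gossip N1<->N0 -> N1.N0=(alive,v2) N1.N1=(alive,v0) N1.N2=(dead,v1) N1.N3=(alive,v1) | N0.N0=(alive,v2) N0.N1=(alive,v0) N0.N2=(dead,v1) N0.N3=(alive,v1)
Op 11: gossip N2<->N3 -> N2.N0=(alive,v2) N2.N1=(alive,v0) N2.N2=(dead,v1) N2.N3=(alive,v1) | N3.N0=(alive,v2) N3.N1=(alive,v0) N3.N2=(dead,v1) N3.N3=(alive,v1)
Op 12: gossip N2<->N1 -> N2.N0=(alive,v2) N2.N1=(alive,v0) N2.N2=(dead,v1) N2.N3=(alive,v1) | N1.N0=(alive,v2) N1.N1=(alive,v0) N1.N2=(dead,v1) N1.N3=(alive,v1)

Answer: N0=alive,2 N1=alive,0 N2=dead,1 N3=alive,1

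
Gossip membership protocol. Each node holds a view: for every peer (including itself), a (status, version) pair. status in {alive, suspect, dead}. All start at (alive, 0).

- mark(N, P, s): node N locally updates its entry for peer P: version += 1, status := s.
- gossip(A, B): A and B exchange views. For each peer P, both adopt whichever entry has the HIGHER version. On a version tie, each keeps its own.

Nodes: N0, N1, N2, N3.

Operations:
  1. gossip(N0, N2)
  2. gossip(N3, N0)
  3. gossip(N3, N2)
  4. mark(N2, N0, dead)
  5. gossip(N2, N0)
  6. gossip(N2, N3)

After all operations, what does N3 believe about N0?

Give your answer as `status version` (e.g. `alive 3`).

Op 1: gossip N0<->N2 -> N0.N0=(alive,v0) N0.N1=(alive,v0) N0.N2=(alive,v0) N0.N3=(alive,v0) | N2.N0=(alive,v0) N2.N1=(alive,v0) N2.N2=(alive,v0) N2.N3=(alive,v0)
Op 2: gossip N3<->N0 -> N3.N0=(alive,v0) N3.N1=(alive,v0) N3.N2=(alive,v0) N3.N3=(alive,v0) | N0.N0=(alive,v0) N0.N1=(alive,v0) N0.N2=(alive,v0) N0.N3=(alive,v0)
Op 3: gossip N3<->N2 -> N3.N0=(alive,v0) N3.N1=(alive,v0) N3.N2=(alive,v0) N3.N3=(alive,v0) | N2.N0=(alive,v0) N2.N1=(alive,v0) N2.N2=(alive,v0) N2.N3=(alive,v0)
Op 4: N2 marks N0=dead -> (dead,v1)
Op 5: gossip N2<->N0 -> N2.N0=(dead,v1) N2.N1=(alive,v0) N2.N2=(alive,v0) N2.N3=(alive,v0) | N0.N0=(dead,v1) N0.N1=(alive,v0) N0.N2=(alive,v0) N0.N3=(alive,v0)
Op 6: gossip N2<->N3 -> N2.N0=(dead,v1) N2.N1=(alive,v0) N2.N2=(alive,v0) N2.N3=(alive,v0) | N3.N0=(dead,v1) N3.N1=(alive,v0) N3.N2=(alive,v0) N3.N3=(alive,v0)

Answer: dead 1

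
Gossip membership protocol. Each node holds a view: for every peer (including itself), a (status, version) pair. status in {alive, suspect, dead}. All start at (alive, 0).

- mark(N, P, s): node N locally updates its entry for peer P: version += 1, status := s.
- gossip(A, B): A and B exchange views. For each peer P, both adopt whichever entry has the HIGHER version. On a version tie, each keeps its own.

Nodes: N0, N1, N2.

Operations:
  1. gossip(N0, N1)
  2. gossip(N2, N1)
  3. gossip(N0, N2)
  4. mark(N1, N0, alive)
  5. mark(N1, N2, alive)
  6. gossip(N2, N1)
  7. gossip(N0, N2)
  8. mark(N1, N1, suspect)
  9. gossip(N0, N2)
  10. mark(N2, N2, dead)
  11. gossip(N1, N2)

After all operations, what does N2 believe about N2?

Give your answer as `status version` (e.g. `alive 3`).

Op 1: gossip N0<->N1 -> N0.N0=(alive,v0) N0.N1=(alive,v0) N0.N2=(alive,v0) | N1.N0=(alive,v0) N1.N1=(alive,v0) N1.N2=(alive,v0)
Op 2: gossip N2<->N1 -> N2.N0=(alive,v0) N2.N1=(alive,v0) N2.N2=(alive,v0) | N1.N0=(alive,v0) N1.N1=(alive,v0) N1.N2=(alive,v0)
Op 3: gossip N0<->N2 -> N0.N0=(alive,v0) N0.N1=(alive,v0) N0.N2=(alive,v0) | N2.N0=(alive,v0) N2.N1=(alive,v0) N2.N2=(alive,v0)
Op 4: N1 marks N0=alive -> (alive,v1)
Op 5: N1 marks N2=alive -> (alive,v1)
Op 6: gossip N2<->N1 -> N2.N0=(alive,v1) N2.N1=(alive,v0) N2.N2=(alive,v1) | N1.N0=(alive,v1) N1.N1=(alive,v0) N1.N2=(alive,v1)
Op 7: gossip N0<->N2 -> N0.N0=(alive,v1) N0.N1=(alive,v0) N0.N2=(alive,v1) | N2.N0=(alive,v1) N2.N1=(alive,v0) N2.N2=(alive,v1)
Op 8: N1 marks N1=suspect -> (suspect,v1)
Op 9: gossip N0<->N2 -> N0.N0=(alive,v1) N0.N1=(alive,v0) N0.N2=(alive,v1) | N2.N0=(alive,v1) N2.N1=(alive,v0) N2.N2=(alive,v1)
Op 10: N2 marks N2=dead -> (dead,v2)
Op 11: gossip N1<->N2 -> N1.N0=(alive,v1) N1.N1=(suspect,v1) N1.N2=(dead,v2) | N2.N0=(alive,v1) N2.N1=(suspect,v1) N2.N2=(dead,v2)

Answer: dead 2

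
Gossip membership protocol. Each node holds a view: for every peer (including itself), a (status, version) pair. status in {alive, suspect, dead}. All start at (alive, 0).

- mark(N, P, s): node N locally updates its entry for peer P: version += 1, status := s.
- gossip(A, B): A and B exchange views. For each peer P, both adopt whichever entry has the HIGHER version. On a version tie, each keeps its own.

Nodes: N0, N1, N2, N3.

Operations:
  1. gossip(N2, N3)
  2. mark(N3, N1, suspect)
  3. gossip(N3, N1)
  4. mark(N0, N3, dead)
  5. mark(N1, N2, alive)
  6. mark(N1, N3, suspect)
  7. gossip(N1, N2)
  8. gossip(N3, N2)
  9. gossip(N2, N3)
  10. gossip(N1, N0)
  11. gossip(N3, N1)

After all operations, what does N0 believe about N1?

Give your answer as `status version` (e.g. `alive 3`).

Op 1: gossip N2<->N3 -> N2.N0=(alive,v0) N2.N1=(alive,v0) N2.N2=(alive,v0) N2.N3=(alive,v0) | N3.N0=(alive,v0) N3.N1=(alive,v0) N3.N2=(alive,v0) N3.N3=(alive,v0)
Op 2: N3 marks N1=suspect -> (suspect,v1)
Op 3: gossip N3<->N1 -> N3.N0=(alive,v0) N3.N1=(suspect,v1) N3.N2=(alive,v0) N3.N3=(alive,v0) | N1.N0=(alive,v0) N1.N1=(suspect,v1) N1.N2=(alive,v0) N1.N3=(alive,v0)
Op 4: N0 marks N3=dead -> (dead,v1)
Op 5: N1 marks N2=alive -> (alive,v1)
Op 6: N1 marks N3=suspect -> (suspect,v1)
Op 7: gossip N1<->N2 -> N1.N0=(alive,v0) N1.N1=(suspect,v1) N1.N2=(alive,v1) N1.N3=(suspect,v1) | N2.N0=(alive,v0) N2.N1=(suspect,v1) N2.N2=(alive,v1) N2.N3=(suspect,v1)
Op 8: gossip N3<->N2 -> N3.N0=(alive,v0) N3.N1=(suspect,v1) N3.N2=(alive,v1) N3.N3=(suspect,v1) | N2.N0=(alive,v0) N2.N1=(suspect,v1) N2.N2=(alive,v1) N2.N3=(suspect,v1)
Op 9: gossip N2<->N3 -> N2.N0=(alive,v0) N2.N1=(suspect,v1) N2.N2=(alive,v1) N2.N3=(suspect,v1) | N3.N0=(alive,v0) N3.N1=(suspect,v1) N3.N2=(alive,v1) N3.N3=(suspect,v1)
Op 10: gossip N1<->N0 -> N1.N0=(alive,v0) N1.N1=(suspect,v1) N1.N2=(alive,v1) N1.N3=(suspect,v1) | N0.N0=(alive,v0) N0.N1=(suspect,v1) N0.N2=(alive,v1) N0.N3=(dead,v1)
Op 11: gossip N3<->N1 -> N3.N0=(alive,v0) N3.N1=(suspect,v1) N3.N2=(alive,v1) N3.N3=(suspect,v1) | N1.N0=(alive,v0) N1.N1=(suspect,v1) N1.N2=(alive,v1) N1.N3=(suspect,v1)

Answer: suspect 1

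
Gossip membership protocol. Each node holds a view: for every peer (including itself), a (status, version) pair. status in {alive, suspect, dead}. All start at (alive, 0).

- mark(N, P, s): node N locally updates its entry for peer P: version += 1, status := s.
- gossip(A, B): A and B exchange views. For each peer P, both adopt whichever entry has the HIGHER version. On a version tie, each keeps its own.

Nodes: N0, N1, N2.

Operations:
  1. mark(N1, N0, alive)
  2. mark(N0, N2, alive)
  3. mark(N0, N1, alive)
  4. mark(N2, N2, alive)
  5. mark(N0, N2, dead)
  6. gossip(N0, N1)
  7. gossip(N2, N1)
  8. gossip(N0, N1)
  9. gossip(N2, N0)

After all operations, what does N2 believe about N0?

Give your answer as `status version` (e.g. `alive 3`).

Answer: alive 1

Derivation:
Op 1: N1 marks N0=alive -> (alive,v1)
Op 2: N0 marks N2=alive -> (alive,v1)
Op 3: N0 marks N1=alive -> (alive,v1)
Op 4: N2 marks N2=alive -> (alive,v1)
Op 5: N0 marks N2=dead -> (dead,v2)
Op 6: gossip N0<->N1 -> N0.N0=(alive,v1) N0.N1=(alive,v1) N0.N2=(dead,v2) | N1.N0=(alive,v1) N1.N1=(alive,v1) N1.N2=(dead,v2)
Op 7: gossip N2<->N1 -> N2.N0=(alive,v1) N2.N1=(alive,v1) N2.N2=(dead,v2) | N1.N0=(alive,v1) N1.N1=(alive,v1) N1.N2=(dead,v2)
Op 8: gossip N0<->N1 -> N0.N0=(alive,v1) N0.N1=(alive,v1) N0.N2=(dead,v2) | N1.N0=(alive,v1) N1.N1=(alive,v1) N1.N2=(dead,v2)
Op 9: gossip N2<->N0 -> N2.N0=(alive,v1) N2.N1=(alive,v1) N2.N2=(dead,v2) | N0.N0=(alive,v1) N0.N1=(alive,v1) N0.N2=(dead,v2)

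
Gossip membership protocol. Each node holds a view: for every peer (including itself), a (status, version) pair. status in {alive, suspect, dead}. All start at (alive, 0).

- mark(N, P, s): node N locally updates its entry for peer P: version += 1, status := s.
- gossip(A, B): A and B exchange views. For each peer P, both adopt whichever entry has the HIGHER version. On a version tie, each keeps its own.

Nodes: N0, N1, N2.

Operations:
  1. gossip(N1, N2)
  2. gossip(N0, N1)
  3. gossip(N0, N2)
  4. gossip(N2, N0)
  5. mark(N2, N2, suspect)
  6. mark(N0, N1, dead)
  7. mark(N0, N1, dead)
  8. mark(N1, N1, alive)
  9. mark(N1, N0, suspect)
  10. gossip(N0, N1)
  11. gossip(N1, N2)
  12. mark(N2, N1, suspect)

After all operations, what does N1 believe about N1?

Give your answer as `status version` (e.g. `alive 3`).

Op 1: gossip N1<->N2 -> N1.N0=(alive,v0) N1.N1=(alive,v0) N1.N2=(alive,v0) | N2.N0=(alive,v0) N2.N1=(alive,v0) N2.N2=(alive,v0)
Op 2: gossip N0<->N1 -> N0.N0=(alive,v0) N0.N1=(alive,v0) N0.N2=(alive,v0) | N1.N0=(alive,v0) N1.N1=(alive,v0) N1.N2=(alive,v0)
Op 3: gossip N0<->N2 -> N0.N0=(alive,v0) N0.N1=(alive,v0) N0.N2=(alive,v0) | N2.N0=(alive,v0) N2.N1=(alive,v0) N2.N2=(alive,v0)
Op 4: gossip N2<->N0 -> N2.N0=(alive,v0) N2.N1=(alive,v0) N2.N2=(alive,v0) | N0.N0=(alive,v0) N0.N1=(alive,v0) N0.N2=(alive,v0)
Op 5: N2 marks N2=suspect -> (suspect,v1)
Op 6: N0 marks N1=dead -> (dead,v1)
Op 7: N0 marks N1=dead -> (dead,v2)
Op 8: N1 marks N1=alive -> (alive,v1)
Op 9: N1 marks N0=suspect -> (suspect,v1)
Op 10: gossip N0<->N1 -> N0.N0=(suspect,v1) N0.N1=(dead,v2) N0.N2=(alive,v0) | N1.N0=(suspect,v1) N1.N1=(dead,v2) N1.N2=(alive,v0)
Op 11: gossip N1<->N2 -> N1.N0=(suspect,v1) N1.N1=(dead,v2) N1.N2=(suspect,v1) | N2.N0=(suspect,v1) N2.N1=(dead,v2) N2.N2=(suspect,v1)
Op 12: N2 marks N1=suspect -> (suspect,v3)

Answer: dead 2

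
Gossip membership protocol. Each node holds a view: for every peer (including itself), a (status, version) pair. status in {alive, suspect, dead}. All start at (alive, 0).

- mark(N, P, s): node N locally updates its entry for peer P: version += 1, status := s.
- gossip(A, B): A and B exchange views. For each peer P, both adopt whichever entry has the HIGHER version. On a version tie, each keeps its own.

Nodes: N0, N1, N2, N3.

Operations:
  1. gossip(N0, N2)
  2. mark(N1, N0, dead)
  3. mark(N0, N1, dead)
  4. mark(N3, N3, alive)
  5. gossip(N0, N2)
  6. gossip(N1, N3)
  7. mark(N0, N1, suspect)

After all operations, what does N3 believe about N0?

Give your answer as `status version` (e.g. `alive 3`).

Op 1: gossip N0<->N2 -> N0.N0=(alive,v0) N0.N1=(alive,v0) N0.N2=(alive,v0) N0.N3=(alive,v0) | N2.N0=(alive,v0) N2.N1=(alive,v0) N2.N2=(alive,v0) N2.N3=(alive,v0)
Op 2: N1 marks N0=dead -> (dead,v1)
Op 3: N0 marks N1=dead -> (dead,v1)
Op 4: N3 marks N3=alive -> (alive,v1)
Op 5: gossip N0<->N2 -> N0.N0=(alive,v0) N0.N1=(dead,v1) N0.N2=(alive,v0) N0.N3=(alive,v0) | N2.N0=(alive,v0) N2.N1=(dead,v1) N2.N2=(alive,v0) N2.N3=(alive,v0)
Op 6: gossip N1<->N3 -> N1.N0=(dead,v1) N1.N1=(alive,v0) N1.N2=(alive,v0) N1.N3=(alive,v1) | N3.N0=(dead,v1) N3.N1=(alive,v0) N3.N2=(alive,v0) N3.N3=(alive,v1)
Op 7: N0 marks N1=suspect -> (suspect,v2)

Answer: dead 1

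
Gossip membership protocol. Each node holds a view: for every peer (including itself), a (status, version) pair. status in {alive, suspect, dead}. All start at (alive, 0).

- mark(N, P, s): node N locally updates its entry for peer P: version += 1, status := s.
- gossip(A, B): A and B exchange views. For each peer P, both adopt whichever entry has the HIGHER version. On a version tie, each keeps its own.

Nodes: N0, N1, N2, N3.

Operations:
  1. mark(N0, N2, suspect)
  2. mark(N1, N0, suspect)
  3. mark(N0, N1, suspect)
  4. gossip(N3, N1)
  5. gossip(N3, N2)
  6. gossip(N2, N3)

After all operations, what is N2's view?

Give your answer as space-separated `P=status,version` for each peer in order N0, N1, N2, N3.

Answer: N0=suspect,1 N1=alive,0 N2=alive,0 N3=alive,0

Derivation:
Op 1: N0 marks N2=suspect -> (suspect,v1)
Op 2: N1 marks N0=suspect -> (suspect,v1)
Op 3: N0 marks N1=suspect -> (suspect,v1)
Op 4: gossip N3<->N1 -> N3.N0=(suspect,v1) N3.N1=(alive,v0) N3.N2=(alive,v0) N3.N3=(alive,v0) | N1.N0=(suspect,v1) N1.N1=(alive,v0) N1.N2=(alive,v0) N1.N3=(alive,v0)
Op 5: gossip N3<->N2 -> N3.N0=(suspect,v1) N3.N1=(alive,v0) N3.N2=(alive,v0) N3.N3=(alive,v0) | N2.N0=(suspect,v1) N2.N1=(alive,v0) N2.N2=(alive,v0) N2.N3=(alive,v0)
Op 6: gossip N2<->N3 -> N2.N0=(suspect,v1) N2.N1=(alive,v0) N2.N2=(alive,v0) N2.N3=(alive,v0) | N3.N0=(suspect,v1) N3.N1=(alive,v0) N3.N2=(alive,v0) N3.N3=(alive,v0)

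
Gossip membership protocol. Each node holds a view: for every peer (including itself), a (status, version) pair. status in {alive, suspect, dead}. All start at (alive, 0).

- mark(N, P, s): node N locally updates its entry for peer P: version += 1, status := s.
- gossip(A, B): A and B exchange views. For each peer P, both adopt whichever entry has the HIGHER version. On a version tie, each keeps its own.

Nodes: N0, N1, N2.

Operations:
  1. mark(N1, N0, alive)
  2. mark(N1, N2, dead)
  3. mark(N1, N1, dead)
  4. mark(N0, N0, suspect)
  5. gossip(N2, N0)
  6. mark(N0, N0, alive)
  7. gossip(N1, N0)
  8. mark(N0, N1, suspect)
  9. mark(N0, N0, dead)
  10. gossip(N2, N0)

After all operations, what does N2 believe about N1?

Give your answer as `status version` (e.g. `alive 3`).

Answer: suspect 2

Derivation:
Op 1: N1 marks N0=alive -> (alive,v1)
Op 2: N1 marks N2=dead -> (dead,v1)
Op 3: N1 marks N1=dead -> (dead,v1)
Op 4: N0 marks N0=suspect -> (suspect,v1)
Op 5: gossip N2<->N0 -> N2.N0=(suspect,v1) N2.N1=(alive,v0) N2.N2=(alive,v0) | N0.N0=(suspect,v1) N0.N1=(alive,v0) N0.N2=(alive,v0)
Op 6: N0 marks N0=alive -> (alive,v2)
Op 7: gossip N1<->N0 -> N1.N0=(alive,v2) N1.N1=(dead,v1) N1.N2=(dead,v1) | N0.N0=(alive,v2) N0.N1=(dead,v1) N0.N2=(dead,v1)
Op 8: N0 marks N1=suspect -> (suspect,v2)
Op 9: N0 marks N0=dead -> (dead,v3)
Op 10: gossip N2<->N0 -> N2.N0=(dead,v3) N2.N1=(suspect,v2) N2.N2=(dead,v1) | N0.N0=(dead,v3) N0.N1=(suspect,v2) N0.N2=(dead,v1)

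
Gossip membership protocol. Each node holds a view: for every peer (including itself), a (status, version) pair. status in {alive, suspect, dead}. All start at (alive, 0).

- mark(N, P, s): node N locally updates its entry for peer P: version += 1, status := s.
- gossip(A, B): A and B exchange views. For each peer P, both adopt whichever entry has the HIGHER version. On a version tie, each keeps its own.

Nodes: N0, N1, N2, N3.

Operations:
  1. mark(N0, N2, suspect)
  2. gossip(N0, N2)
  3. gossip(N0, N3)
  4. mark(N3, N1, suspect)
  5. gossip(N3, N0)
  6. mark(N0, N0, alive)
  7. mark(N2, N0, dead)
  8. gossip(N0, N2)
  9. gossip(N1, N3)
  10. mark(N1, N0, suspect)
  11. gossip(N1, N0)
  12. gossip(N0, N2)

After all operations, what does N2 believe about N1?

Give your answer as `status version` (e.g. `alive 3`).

Answer: suspect 1

Derivation:
Op 1: N0 marks N2=suspect -> (suspect,v1)
Op 2: gossip N0<->N2 -> N0.N0=(alive,v0) N0.N1=(alive,v0) N0.N2=(suspect,v1) N0.N3=(alive,v0) | N2.N0=(alive,v0) N2.N1=(alive,v0) N2.N2=(suspect,v1) N2.N3=(alive,v0)
Op 3: gossip N0<->N3 -> N0.N0=(alive,v0) N0.N1=(alive,v0) N0.N2=(suspect,v1) N0.N3=(alive,v0) | N3.N0=(alive,v0) N3.N1=(alive,v0) N3.N2=(suspect,v1) N3.N3=(alive,v0)
Op 4: N3 marks N1=suspect -> (suspect,v1)
Op 5: gossip N3<->N0 -> N3.N0=(alive,v0) N3.N1=(suspect,v1) N3.N2=(suspect,v1) N3.N3=(alive,v0) | N0.N0=(alive,v0) N0.N1=(suspect,v1) N0.N2=(suspect,v1) N0.N3=(alive,v0)
Op 6: N0 marks N0=alive -> (alive,v1)
Op 7: N2 marks N0=dead -> (dead,v1)
Op 8: gossip N0<->N2 -> N0.N0=(alive,v1) N0.N1=(suspect,v1) N0.N2=(suspect,v1) N0.N3=(alive,v0) | N2.N0=(dead,v1) N2.N1=(suspect,v1) N2.N2=(suspect,v1) N2.N3=(alive,v0)
Op 9: gossip N1<->N3 -> N1.N0=(alive,v0) N1.N1=(suspect,v1) N1.N2=(suspect,v1) N1.N3=(alive,v0) | N3.N0=(alive,v0) N3.N1=(suspect,v1) N3.N2=(suspect,v1) N3.N3=(alive,v0)
Op 10: N1 marks N0=suspect -> (suspect,v1)
Op 11: gossip N1<->N0 -> N1.N0=(suspect,v1) N1.N1=(suspect,v1) N1.N2=(suspect,v1) N1.N3=(alive,v0) | N0.N0=(alive,v1) N0.N1=(suspect,v1) N0.N2=(suspect,v1) N0.N3=(alive,v0)
Op 12: gossip N0<->N2 -> N0.N0=(alive,v1) N0.N1=(suspect,v1) N0.N2=(suspect,v1) N0.N3=(alive,v0) | N2.N0=(dead,v1) N2.N1=(suspect,v1) N2.N2=(suspect,v1) N2.N3=(alive,v0)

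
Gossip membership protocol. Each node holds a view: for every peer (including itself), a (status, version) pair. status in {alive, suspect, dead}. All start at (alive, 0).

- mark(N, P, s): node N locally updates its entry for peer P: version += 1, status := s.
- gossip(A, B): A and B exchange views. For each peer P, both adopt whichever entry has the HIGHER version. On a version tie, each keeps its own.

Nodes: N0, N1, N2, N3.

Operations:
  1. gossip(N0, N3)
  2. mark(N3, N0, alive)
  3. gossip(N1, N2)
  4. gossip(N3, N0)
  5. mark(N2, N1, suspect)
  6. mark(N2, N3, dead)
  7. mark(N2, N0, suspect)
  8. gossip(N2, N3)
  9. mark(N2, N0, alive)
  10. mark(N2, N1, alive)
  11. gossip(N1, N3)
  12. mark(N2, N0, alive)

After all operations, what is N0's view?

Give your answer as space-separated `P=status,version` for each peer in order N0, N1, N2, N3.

Answer: N0=alive,1 N1=alive,0 N2=alive,0 N3=alive,0

Derivation:
Op 1: gossip N0<->N3 -> N0.N0=(alive,v0) N0.N1=(alive,v0) N0.N2=(alive,v0) N0.N3=(alive,v0) | N3.N0=(alive,v0) N3.N1=(alive,v0) N3.N2=(alive,v0) N3.N3=(alive,v0)
Op 2: N3 marks N0=alive -> (alive,v1)
Op 3: gossip N1<->N2 -> N1.N0=(alive,v0) N1.N1=(alive,v0) N1.N2=(alive,v0) N1.N3=(alive,v0) | N2.N0=(alive,v0) N2.N1=(alive,v0) N2.N2=(alive,v0) N2.N3=(alive,v0)
Op 4: gossip N3<->N0 -> N3.N0=(alive,v1) N3.N1=(alive,v0) N3.N2=(alive,v0) N3.N3=(alive,v0) | N0.N0=(alive,v1) N0.N1=(alive,v0) N0.N2=(alive,v0) N0.N3=(alive,v0)
Op 5: N2 marks N1=suspect -> (suspect,v1)
Op 6: N2 marks N3=dead -> (dead,v1)
Op 7: N2 marks N0=suspect -> (suspect,v1)
Op 8: gossip N2<->N3 -> N2.N0=(suspect,v1) N2.N1=(suspect,v1) N2.N2=(alive,v0) N2.N3=(dead,v1) | N3.N0=(alive,v1) N3.N1=(suspect,v1) N3.N2=(alive,v0) N3.N3=(dead,v1)
Op 9: N2 marks N0=alive -> (alive,v2)
Op 10: N2 marks N1=alive -> (alive,v2)
Op 11: gossip N1<->N3 -> N1.N0=(alive,v1) N1.N1=(suspect,v1) N1.N2=(alive,v0) N1.N3=(dead,v1) | N3.N0=(alive,v1) N3.N1=(suspect,v1) N3.N2=(alive,v0) N3.N3=(dead,v1)
Op 12: N2 marks N0=alive -> (alive,v3)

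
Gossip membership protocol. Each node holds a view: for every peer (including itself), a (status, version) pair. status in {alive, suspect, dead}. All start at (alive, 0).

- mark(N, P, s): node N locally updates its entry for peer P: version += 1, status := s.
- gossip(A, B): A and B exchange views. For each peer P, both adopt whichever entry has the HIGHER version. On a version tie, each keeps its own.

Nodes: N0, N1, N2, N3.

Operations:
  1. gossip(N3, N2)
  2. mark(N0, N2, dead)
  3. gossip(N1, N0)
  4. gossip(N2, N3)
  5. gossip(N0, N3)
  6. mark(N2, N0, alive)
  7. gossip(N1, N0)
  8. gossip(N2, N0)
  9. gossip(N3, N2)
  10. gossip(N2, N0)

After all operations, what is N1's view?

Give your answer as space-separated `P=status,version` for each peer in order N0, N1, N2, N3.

Op 1: gossip N3<->N2 -> N3.N0=(alive,v0) N3.N1=(alive,v0) N3.N2=(alive,v0) N3.N3=(alive,v0) | N2.N0=(alive,v0) N2.N1=(alive,v0) N2.N2=(alive,v0) N2.N3=(alive,v0)
Op 2: N0 marks N2=dead -> (dead,v1)
Op 3: gossip N1<->N0 -> N1.N0=(alive,v0) N1.N1=(alive,v0) N1.N2=(dead,v1) N1.N3=(alive,v0) | N0.N0=(alive,v0) N0.N1=(alive,v0) N0.N2=(dead,v1) N0.N3=(alive,v0)
Op 4: gossip N2<->N3 -> N2.N0=(alive,v0) N2.N1=(alive,v0) N2.N2=(alive,v0) N2.N3=(alive,v0) | N3.N0=(alive,v0) N3.N1=(alive,v0) N3.N2=(alive,v0) N3.N3=(alive,v0)
Op 5: gossip N0<->N3 -> N0.N0=(alive,v0) N0.N1=(alive,v0) N0.N2=(dead,v1) N0.N3=(alive,v0) | N3.N0=(alive,v0) N3.N1=(alive,v0) N3.N2=(dead,v1) N3.N3=(alive,v0)
Op 6: N2 marks N0=alive -> (alive,v1)
Op 7: gossip N1<->N0 -> N1.N0=(alive,v0) N1.N1=(alive,v0) N1.N2=(dead,v1) N1.N3=(alive,v0) | N0.N0=(alive,v0) N0.N1=(alive,v0) N0.N2=(dead,v1) N0.N3=(alive,v0)
Op 8: gossip N2<->N0 -> N2.N0=(alive,v1) N2.N1=(alive,v0) N2.N2=(dead,v1) N2.N3=(alive,v0) | N0.N0=(alive,v1) N0.N1=(alive,v0) N0.N2=(dead,v1) N0.N3=(alive,v0)
Op 9: gossip N3<->N2 -> N3.N0=(alive,v1) N3.N1=(alive,v0) N3.N2=(dead,v1) N3.N3=(alive,v0) | N2.N0=(alive,v1) N2.N1=(alive,v0) N2.N2=(dead,v1) N2.N3=(alive,v0)
Op 10: gossip N2<->N0 -> N2.N0=(alive,v1) N2.N1=(alive,v0) N2.N2=(dead,v1) N2.N3=(alive,v0) | N0.N0=(alive,v1) N0.N1=(alive,v0) N0.N2=(dead,v1) N0.N3=(alive,v0)

Answer: N0=alive,0 N1=alive,0 N2=dead,1 N3=alive,0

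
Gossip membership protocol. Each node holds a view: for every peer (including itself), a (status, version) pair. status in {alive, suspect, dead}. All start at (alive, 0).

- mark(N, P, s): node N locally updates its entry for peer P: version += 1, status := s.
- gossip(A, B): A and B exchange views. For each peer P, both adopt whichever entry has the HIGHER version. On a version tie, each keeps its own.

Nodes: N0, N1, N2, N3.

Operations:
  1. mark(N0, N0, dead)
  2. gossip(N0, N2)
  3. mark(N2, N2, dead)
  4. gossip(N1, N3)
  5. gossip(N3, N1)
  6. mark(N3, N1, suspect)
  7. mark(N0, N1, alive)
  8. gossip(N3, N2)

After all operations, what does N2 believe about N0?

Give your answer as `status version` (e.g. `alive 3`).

Answer: dead 1

Derivation:
Op 1: N0 marks N0=dead -> (dead,v1)
Op 2: gossip N0<->N2 -> N0.N0=(dead,v1) N0.N1=(alive,v0) N0.N2=(alive,v0) N0.N3=(alive,v0) | N2.N0=(dead,v1) N2.N1=(alive,v0) N2.N2=(alive,v0) N2.N3=(alive,v0)
Op 3: N2 marks N2=dead -> (dead,v1)
Op 4: gossip N1<->N3 -> N1.N0=(alive,v0) N1.N1=(alive,v0) N1.N2=(alive,v0) N1.N3=(alive,v0) | N3.N0=(alive,v0) N3.N1=(alive,v0) N3.N2=(alive,v0) N3.N3=(alive,v0)
Op 5: gossip N3<->N1 -> N3.N0=(alive,v0) N3.N1=(alive,v0) N3.N2=(alive,v0) N3.N3=(alive,v0) | N1.N0=(alive,v0) N1.N1=(alive,v0) N1.N2=(alive,v0) N1.N3=(alive,v0)
Op 6: N3 marks N1=suspect -> (suspect,v1)
Op 7: N0 marks N1=alive -> (alive,v1)
Op 8: gossip N3<->N2 -> N3.N0=(dead,v1) N3.N1=(suspect,v1) N3.N2=(dead,v1) N3.N3=(alive,v0) | N2.N0=(dead,v1) N2.N1=(suspect,v1) N2.N2=(dead,v1) N2.N3=(alive,v0)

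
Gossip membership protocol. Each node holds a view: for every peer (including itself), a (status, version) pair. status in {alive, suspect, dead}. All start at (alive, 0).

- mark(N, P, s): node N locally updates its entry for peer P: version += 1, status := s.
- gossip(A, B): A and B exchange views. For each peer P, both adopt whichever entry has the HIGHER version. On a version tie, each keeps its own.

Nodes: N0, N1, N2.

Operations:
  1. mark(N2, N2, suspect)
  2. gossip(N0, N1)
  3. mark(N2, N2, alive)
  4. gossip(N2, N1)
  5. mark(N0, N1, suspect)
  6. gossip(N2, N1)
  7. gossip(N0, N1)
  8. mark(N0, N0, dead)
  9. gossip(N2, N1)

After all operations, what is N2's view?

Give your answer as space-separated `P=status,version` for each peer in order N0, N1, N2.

Answer: N0=alive,0 N1=suspect,1 N2=alive,2

Derivation:
Op 1: N2 marks N2=suspect -> (suspect,v1)
Op 2: gossip N0<->N1 -> N0.N0=(alive,v0) N0.N1=(alive,v0) N0.N2=(alive,v0) | N1.N0=(alive,v0) N1.N1=(alive,v0) N1.N2=(alive,v0)
Op 3: N2 marks N2=alive -> (alive,v2)
Op 4: gossip N2<->N1 -> N2.N0=(alive,v0) N2.N1=(alive,v0) N2.N2=(alive,v2) | N1.N0=(alive,v0) N1.N1=(alive,v0) N1.N2=(alive,v2)
Op 5: N0 marks N1=suspect -> (suspect,v1)
Op 6: gossip N2<->N1 -> N2.N0=(alive,v0) N2.N1=(alive,v0) N2.N2=(alive,v2) | N1.N0=(alive,v0) N1.N1=(alive,v0) N1.N2=(alive,v2)
Op 7: gossip N0<->N1 -> N0.N0=(alive,v0) N0.N1=(suspect,v1) N0.N2=(alive,v2) | N1.N0=(alive,v0) N1.N1=(suspect,v1) N1.N2=(alive,v2)
Op 8: N0 marks N0=dead -> (dead,v1)
Op 9: gossip N2<->N1 -> N2.N0=(alive,v0) N2.N1=(suspect,v1) N2.N2=(alive,v2) | N1.N0=(alive,v0) N1.N1=(suspect,v1) N1.N2=(alive,v2)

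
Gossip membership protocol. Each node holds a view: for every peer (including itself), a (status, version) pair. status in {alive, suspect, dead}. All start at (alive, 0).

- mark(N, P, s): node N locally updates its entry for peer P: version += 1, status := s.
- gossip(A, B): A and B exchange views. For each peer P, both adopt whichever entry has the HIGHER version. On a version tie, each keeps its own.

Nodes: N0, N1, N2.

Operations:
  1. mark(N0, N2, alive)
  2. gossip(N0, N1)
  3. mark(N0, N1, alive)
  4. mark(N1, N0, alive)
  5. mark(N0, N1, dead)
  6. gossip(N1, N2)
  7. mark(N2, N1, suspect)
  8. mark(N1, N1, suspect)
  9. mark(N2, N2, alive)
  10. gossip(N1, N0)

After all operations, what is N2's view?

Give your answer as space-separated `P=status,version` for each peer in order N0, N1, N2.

Op 1: N0 marks N2=alive -> (alive,v1)
Op 2: gossip N0<->N1 -> N0.N0=(alive,v0) N0.N1=(alive,v0) N0.N2=(alive,v1) | N1.N0=(alive,v0) N1.N1=(alive,v0) N1.N2=(alive,v1)
Op 3: N0 marks N1=alive -> (alive,v1)
Op 4: N1 marks N0=alive -> (alive,v1)
Op 5: N0 marks N1=dead -> (dead,v2)
Op 6: gossip N1<->N2 -> N1.N0=(alive,v1) N1.N1=(alive,v0) N1.N2=(alive,v1) | N2.N0=(alive,v1) N2.N1=(alive,v0) N2.N2=(alive,v1)
Op 7: N2 marks N1=suspect -> (suspect,v1)
Op 8: N1 marks N1=suspect -> (suspect,v1)
Op 9: N2 marks N2=alive -> (alive,v2)
Op 10: gossip N1<->N0 -> N1.N0=(alive,v1) N1.N1=(dead,v2) N1.N2=(alive,v1) | N0.N0=(alive,v1) N0.N1=(dead,v2) N0.N2=(alive,v1)

Answer: N0=alive,1 N1=suspect,1 N2=alive,2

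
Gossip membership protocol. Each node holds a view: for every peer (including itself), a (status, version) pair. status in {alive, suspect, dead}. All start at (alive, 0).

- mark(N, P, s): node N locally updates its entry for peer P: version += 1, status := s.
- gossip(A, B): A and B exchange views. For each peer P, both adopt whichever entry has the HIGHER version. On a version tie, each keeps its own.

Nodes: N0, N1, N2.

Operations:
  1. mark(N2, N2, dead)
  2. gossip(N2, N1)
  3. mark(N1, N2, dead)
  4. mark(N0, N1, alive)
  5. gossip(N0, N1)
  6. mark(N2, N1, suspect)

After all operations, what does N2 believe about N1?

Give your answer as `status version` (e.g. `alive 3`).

Answer: suspect 1

Derivation:
Op 1: N2 marks N2=dead -> (dead,v1)
Op 2: gossip N2<->N1 -> N2.N0=(alive,v0) N2.N1=(alive,v0) N2.N2=(dead,v1) | N1.N0=(alive,v0) N1.N1=(alive,v0) N1.N2=(dead,v1)
Op 3: N1 marks N2=dead -> (dead,v2)
Op 4: N0 marks N1=alive -> (alive,v1)
Op 5: gossip N0<->N1 -> N0.N0=(alive,v0) N0.N1=(alive,v1) N0.N2=(dead,v2) | N1.N0=(alive,v0) N1.N1=(alive,v1) N1.N2=(dead,v2)
Op 6: N2 marks N1=suspect -> (suspect,v1)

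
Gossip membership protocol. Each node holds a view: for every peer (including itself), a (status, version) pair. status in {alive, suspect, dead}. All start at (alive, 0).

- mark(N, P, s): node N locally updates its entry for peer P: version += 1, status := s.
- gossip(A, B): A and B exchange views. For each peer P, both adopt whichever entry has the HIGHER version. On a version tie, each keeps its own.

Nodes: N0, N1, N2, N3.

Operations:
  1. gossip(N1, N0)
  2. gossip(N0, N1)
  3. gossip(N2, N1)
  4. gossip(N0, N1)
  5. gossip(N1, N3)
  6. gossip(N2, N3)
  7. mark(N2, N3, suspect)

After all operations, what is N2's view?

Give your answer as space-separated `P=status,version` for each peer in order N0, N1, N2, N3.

Op 1: gossip N1<->N0 -> N1.N0=(alive,v0) N1.N1=(alive,v0) N1.N2=(alive,v0) N1.N3=(alive,v0) | N0.N0=(alive,v0) N0.N1=(alive,v0) N0.N2=(alive,v0) N0.N3=(alive,v0)
Op 2: gossip N0<->N1 -> N0.N0=(alive,v0) N0.N1=(alive,v0) N0.N2=(alive,v0) N0.N3=(alive,v0) | N1.N0=(alive,v0) N1.N1=(alive,v0) N1.N2=(alive,v0) N1.N3=(alive,v0)
Op 3: gossip N2<->N1 -> N2.N0=(alive,v0) N2.N1=(alive,v0) N2.N2=(alive,v0) N2.N3=(alive,v0) | N1.N0=(alive,v0) N1.N1=(alive,v0) N1.N2=(alive,v0) N1.N3=(alive,v0)
Op 4: gossip N0<->N1 -> N0.N0=(alive,v0) N0.N1=(alive,v0) N0.N2=(alive,v0) N0.N3=(alive,v0) | N1.N0=(alive,v0) N1.N1=(alive,v0) N1.N2=(alive,v0) N1.N3=(alive,v0)
Op 5: gossip N1<->N3 -> N1.N0=(alive,v0) N1.N1=(alive,v0) N1.N2=(alive,v0) N1.N3=(alive,v0) | N3.N0=(alive,v0) N3.N1=(alive,v0) N3.N2=(alive,v0) N3.N3=(alive,v0)
Op 6: gossip N2<->N3 -> N2.N0=(alive,v0) N2.N1=(alive,v0) N2.N2=(alive,v0) N2.N3=(alive,v0) | N3.N0=(alive,v0) N3.N1=(alive,v0) N3.N2=(alive,v0) N3.N3=(alive,v0)
Op 7: N2 marks N3=suspect -> (suspect,v1)

Answer: N0=alive,0 N1=alive,0 N2=alive,0 N3=suspect,1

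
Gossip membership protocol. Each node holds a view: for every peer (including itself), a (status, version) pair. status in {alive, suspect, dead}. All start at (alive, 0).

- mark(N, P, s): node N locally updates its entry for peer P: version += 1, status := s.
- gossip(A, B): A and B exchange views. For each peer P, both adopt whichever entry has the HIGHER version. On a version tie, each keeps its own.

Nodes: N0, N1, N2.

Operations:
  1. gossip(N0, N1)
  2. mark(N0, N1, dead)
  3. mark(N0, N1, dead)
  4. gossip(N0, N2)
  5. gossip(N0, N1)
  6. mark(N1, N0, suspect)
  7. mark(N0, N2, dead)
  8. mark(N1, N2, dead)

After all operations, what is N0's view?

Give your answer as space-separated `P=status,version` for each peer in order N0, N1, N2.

Answer: N0=alive,0 N1=dead,2 N2=dead,1

Derivation:
Op 1: gossip N0<->N1 -> N0.N0=(alive,v0) N0.N1=(alive,v0) N0.N2=(alive,v0) | N1.N0=(alive,v0) N1.N1=(alive,v0) N1.N2=(alive,v0)
Op 2: N0 marks N1=dead -> (dead,v1)
Op 3: N0 marks N1=dead -> (dead,v2)
Op 4: gossip N0<->N2 -> N0.N0=(alive,v0) N0.N1=(dead,v2) N0.N2=(alive,v0) | N2.N0=(alive,v0) N2.N1=(dead,v2) N2.N2=(alive,v0)
Op 5: gossip N0<->N1 -> N0.N0=(alive,v0) N0.N1=(dead,v2) N0.N2=(alive,v0) | N1.N0=(alive,v0) N1.N1=(dead,v2) N1.N2=(alive,v0)
Op 6: N1 marks N0=suspect -> (suspect,v1)
Op 7: N0 marks N2=dead -> (dead,v1)
Op 8: N1 marks N2=dead -> (dead,v1)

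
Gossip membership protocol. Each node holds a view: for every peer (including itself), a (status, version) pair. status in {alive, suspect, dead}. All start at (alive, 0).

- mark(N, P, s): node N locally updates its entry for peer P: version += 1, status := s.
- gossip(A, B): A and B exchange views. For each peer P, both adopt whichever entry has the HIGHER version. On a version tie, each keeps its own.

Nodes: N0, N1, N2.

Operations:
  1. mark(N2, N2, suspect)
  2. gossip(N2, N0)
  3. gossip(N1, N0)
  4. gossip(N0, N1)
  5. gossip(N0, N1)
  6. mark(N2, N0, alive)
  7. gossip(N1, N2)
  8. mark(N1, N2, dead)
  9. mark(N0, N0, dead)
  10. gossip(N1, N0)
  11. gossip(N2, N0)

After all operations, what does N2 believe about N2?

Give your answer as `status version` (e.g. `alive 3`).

Op 1: N2 marks N2=suspect -> (suspect,v1)
Op 2: gossip N2<->N0 -> N2.N0=(alive,v0) N2.N1=(alive,v0) N2.N2=(suspect,v1) | N0.N0=(alive,v0) N0.N1=(alive,v0) N0.N2=(suspect,v1)
Op 3: gossip N1<->N0 -> N1.N0=(alive,v0) N1.N1=(alive,v0) N1.N2=(suspect,v1) | N0.N0=(alive,v0) N0.N1=(alive,v0) N0.N2=(suspect,v1)
Op 4: gossip N0<->N1 -> N0.N0=(alive,v0) N0.N1=(alive,v0) N0.N2=(suspect,v1) | N1.N0=(alive,v0) N1.N1=(alive,v0) N1.N2=(suspect,v1)
Op 5: gossip N0<->N1 -> N0.N0=(alive,v0) N0.N1=(alive,v0) N0.N2=(suspect,v1) | N1.N0=(alive,v0) N1.N1=(alive,v0) N1.N2=(suspect,v1)
Op 6: N2 marks N0=alive -> (alive,v1)
Op 7: gossip N1<->N2 -> N1.N0=(alive,v1) N1.N1=(alive,v0) N1.N2=(suspect,v1) | N2.N0=(alive,v1) N2.N1=(alive,v0) N2.N2=(suspect,v1)
Op 8: N1 marks N2=dead -> (dead,v2)
Op 9: N0 marks N0=dead -> (dead,v1)
Op 10: gossip N1<->N0 -> N1.N0=(alive,v1) N1.N1=(alive,v0) N1.N2=(dead,v2) | N0.N0=(dead,v1) N0.N1=(alive,v0) N0.N2=(dead,v2)
Op 11: gossip N2<->N0 -> N2.N0=(alive,v1) N2.N1=(alive,v0) N2.N2=(dead,v2) | N0.N0=(dead,v1) N0.N1=(alive,v0) N0.N2=(dead,v2)

Answer: dead 2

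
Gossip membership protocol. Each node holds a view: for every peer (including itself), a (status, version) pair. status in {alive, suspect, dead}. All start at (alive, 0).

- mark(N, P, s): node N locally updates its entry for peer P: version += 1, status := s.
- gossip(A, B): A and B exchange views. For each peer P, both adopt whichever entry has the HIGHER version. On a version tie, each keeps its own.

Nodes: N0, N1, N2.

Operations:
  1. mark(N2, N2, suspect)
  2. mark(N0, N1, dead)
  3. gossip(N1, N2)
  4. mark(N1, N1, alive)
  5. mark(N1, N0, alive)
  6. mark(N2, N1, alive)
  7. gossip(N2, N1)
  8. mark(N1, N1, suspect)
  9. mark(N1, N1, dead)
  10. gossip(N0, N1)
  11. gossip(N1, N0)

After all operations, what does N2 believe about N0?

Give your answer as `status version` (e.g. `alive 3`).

Op 1: N2 marks N2=suspect -> (suspect,v1)
Op 2: N0 marks N1=dead -> (dead,v1)
Op 3: gossip N1<->N2 -> N1.N0=(alive,v0) N1.N1=(alive,v0) N1.N2=(suspect,v1) | N2.N0=(alive,v0) N2.N1=(alive,v0) N2.N2=(suspect,v1)
Op 4: N1 marks N1=alive -> (alive,v1)
Op 5: N1 marks N0=alive -> (alive,v1)
Op 6: N2 marks N1=alive -> (alive,v1)
Op 7: gossip N2<->N1 -> N2.N0=(alive,v1) N2.N1=(alive,v1) N2.N2=(suspect,v1) | N1.N0=(alive,v1) N1.N1=(alive,v1) N1.N2=(suspect,v1)
Op 8: N1 marks N1=suspect -> (suspect,v2)
Op 9: N1 marks N1=dead -> (dead,v3)
Op 10: gossip N0<->N1 -> N0.N0=(alive,v1) N0.N1=(dead,v3) N0.N2=(suspect,v1) | N1.N0=(alive,v1) N1.N1=(dead,v3) N1.N2=(suspect,v1)
Op 11: gossip N1<->N0 -> N1.N0=(alive,v1) N1.N1=(dead,v3) N1.N2=(suspect,v1) | N0.N0=(alive,v1) N0.N1=(dead,v3) N0.N2=(suspect,v1)

Answer: alive 1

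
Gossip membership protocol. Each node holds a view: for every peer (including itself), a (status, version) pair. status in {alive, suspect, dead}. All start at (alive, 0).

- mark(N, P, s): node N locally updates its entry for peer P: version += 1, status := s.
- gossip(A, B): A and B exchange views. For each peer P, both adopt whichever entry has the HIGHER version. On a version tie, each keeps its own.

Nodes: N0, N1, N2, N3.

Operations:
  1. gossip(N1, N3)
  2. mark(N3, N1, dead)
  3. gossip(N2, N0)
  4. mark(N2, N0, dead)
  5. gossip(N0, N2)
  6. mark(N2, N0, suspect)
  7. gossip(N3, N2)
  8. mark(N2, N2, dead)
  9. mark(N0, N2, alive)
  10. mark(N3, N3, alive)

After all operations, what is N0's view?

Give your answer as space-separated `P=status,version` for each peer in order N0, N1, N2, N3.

Answer: N0=dead,1 N1=alive,0 N2=alive,1 N3=alive,0

Derivation:
Op 1: gossip N1<->N3 -> N1.N0=(alive,v0) N1.N1=(alive,v0) N1.N2=(alive,v0) N1.N3=(alive,v0) | N3.N0=(alive,v0) N3.N1=(alive,v0) N3.N2=(alive,v0) N3.N3=(alive,v0)
Op 2: N3 marks N1=dead -> (dead,v1)
Op 3: gossip N2<->N0 -> N2.N0=(alive,v0) N2.N1=(alive,v0) N2.N2=(alive,v0) N2.N3=(alive,v0) | N0.N0=(alive,v0) N0.N1=(alive,v0) N0.N2=(alive,v0) N0.N3=(alive,v0)
Op 4: N2 marks N0=dead -> (dead,v1)
Op 5: gossip N0<->N2 -> N0.N0=(dead,v1) N0.N1=(alive,v0) N0.N2=(alive,v0) N0.N3=(alive,v0) | N2.N0=(dead,v1) N2.N1=(alive,v0) N2.N2=(alive,v0) N2.N3=(alive,v0)
Op 6: N2 marks N0=suspect -> (suspect,v2)
Op 7: gossip N3<->N2 -> N3.N0=(suspect,v2) N3.N1=(dead,v1) N3.N2=(alive,v0) N3.N3=(alive,v0) | N2.N0=(suspect,v2) N2.N1=(dead,v1) N2.N2=(alive,v0) N2.N3=(alive,v0)
Op 8: N2 marks N2=dead -> (dead,v1)
Op 9: N0 marks N2=alive -> (alive,v1)
Op 10: N3 marks N3=alive -> (alive,v1)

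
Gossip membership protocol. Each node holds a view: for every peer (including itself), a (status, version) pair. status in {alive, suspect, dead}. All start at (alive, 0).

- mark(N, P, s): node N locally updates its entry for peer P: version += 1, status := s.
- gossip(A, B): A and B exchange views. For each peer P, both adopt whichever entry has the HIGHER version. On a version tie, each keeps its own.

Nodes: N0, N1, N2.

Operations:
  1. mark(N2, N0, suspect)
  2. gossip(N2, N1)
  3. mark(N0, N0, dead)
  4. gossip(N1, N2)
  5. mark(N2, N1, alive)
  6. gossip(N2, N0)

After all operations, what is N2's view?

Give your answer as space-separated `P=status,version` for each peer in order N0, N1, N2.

Op 1: N2 marks N0=suspect -> (suspect,v1)
Op 2: gossip N2<->N1 -> N2.N0=(suspect,v1) N2.N1=(alive,v0) N2.N2=(alive,v0) | N1.N0=(suspect,v1) N1.N1=(alive,v0) N1.N2=(alive,v0)
Op 3: N0 marks N0=dead -> (dead,v1)
Op 4: gossip N1<->N2 -> N1.N0=(suspect,v1) N1.N1=(alive,v0) N1.N2=(alive,v0) | N2.N0=(suspect,v1) N2.N1=(alive,v0) N2.N2=(alive,v0)
Op 5: N2 marks N1=alive -> (alive,v1)
Op 6: gossip N2<->N0 -> N2.N0=(suspect,v1) N2.N1=(alive,v1) N2.N2=(alive,v0) | N0.N0=(dead,v1) N0.N1=(alive,v1) N0.N2=(alive,v0)

Answer: N0=suspect,1 N1=alive,1 N2=alive,0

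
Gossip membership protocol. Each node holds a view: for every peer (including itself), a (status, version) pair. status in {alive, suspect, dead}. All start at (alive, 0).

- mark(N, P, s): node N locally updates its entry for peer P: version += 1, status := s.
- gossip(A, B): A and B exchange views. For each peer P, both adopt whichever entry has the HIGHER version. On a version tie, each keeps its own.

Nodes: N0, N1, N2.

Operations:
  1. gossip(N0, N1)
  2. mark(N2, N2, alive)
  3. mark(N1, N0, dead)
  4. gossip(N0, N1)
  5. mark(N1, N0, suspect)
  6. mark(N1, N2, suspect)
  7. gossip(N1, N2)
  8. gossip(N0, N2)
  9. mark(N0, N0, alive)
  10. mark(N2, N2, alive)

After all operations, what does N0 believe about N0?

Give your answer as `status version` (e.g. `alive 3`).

Answer: alive 3

Derivation:
Op 1: gossip N0<->N1 -> N0.N0=(alive,v0) N0.N1=(alive,v0) N0.N2=(alive,v0) | N1.N0=(alive,v0) N1.N1=(alive,v0) N1.N2=(alive,v0)
Op 2: N2 marks N2=alive -> (alive,v1)
Op 3: N1 marks N0=dead -> (dead,v1)
Op 4: gossip N0<->N1 -> N0.N0=(dead,v1) N0.N1=(alive,v0) N0.N2=(alive,v0) | N1.N0=(dead,v1) N1.N1=(alive,v0) N1.N2=(alive,v0)
Op 5: N1 marks N0=suspect -> (suspect,v2)
Op 6: N1 marks N2=suspect -> (suspect,v1)
Op 7: gossip N1<->N2 -> N1.N0=(suspect,v2) N1.N1=(alive,v0) N1.N2=(suspect,v1) | N2.N0=(suspect,v2) N2.N1=(alive,v0) N2.N2=(alive,v1)
Op 8: gossip N0<->N2 -> N0.N0=(suspect,v2) N0.N1=(alive,v0) N0.N2=(alive,v1) | N2.N0=(suspect,v2) N2.N1=(alive,v0) N2.N2=(alive,v1)
Op 9: N0 marks N0=alive -> (alive,v3)
Op 10: N2 marks N2=alive -> (alive,v2)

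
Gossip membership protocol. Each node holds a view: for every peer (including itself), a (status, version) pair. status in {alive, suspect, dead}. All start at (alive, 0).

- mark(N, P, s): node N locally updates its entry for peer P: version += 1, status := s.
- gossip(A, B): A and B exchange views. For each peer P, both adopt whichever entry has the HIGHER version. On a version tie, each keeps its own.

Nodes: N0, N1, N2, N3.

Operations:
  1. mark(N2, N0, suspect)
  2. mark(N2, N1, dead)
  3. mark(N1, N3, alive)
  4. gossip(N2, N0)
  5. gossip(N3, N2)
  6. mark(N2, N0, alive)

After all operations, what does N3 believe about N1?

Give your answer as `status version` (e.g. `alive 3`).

Op 1: N2 marks N0=suspect -> (suspect,v1)
Op 2: N2 marks N1=dead -> (dead,v1)
Op 3: N1 marks N3=alive -> (alive,v1)
Op 4: gossip N2<->N0 -> N2.N0=(suspect,v1) N2.N1=(dead,v1) N2.N2=(alive,v0) N2.N3=(alive,v0) | N0.N0=(suspect,v1) N0.N1=(dead,v1) N0.N2=(alive,v0) N0.N3=(alive,v0)
Op 5: gossip N3<->N2 -> N3.N0=(suspect,v1) N3.N1=(dead,v1) N3.N2=(alive,v0) N3.N3=(alive,v0) | N2.N0=(suspect,v1) N2.N1=(dead,v1) N2.N2=(alive,v0) N2.N3=(alive,v0)
Op 6: N2 marks N0=alive -> (alive,v2)

Answer: dead 1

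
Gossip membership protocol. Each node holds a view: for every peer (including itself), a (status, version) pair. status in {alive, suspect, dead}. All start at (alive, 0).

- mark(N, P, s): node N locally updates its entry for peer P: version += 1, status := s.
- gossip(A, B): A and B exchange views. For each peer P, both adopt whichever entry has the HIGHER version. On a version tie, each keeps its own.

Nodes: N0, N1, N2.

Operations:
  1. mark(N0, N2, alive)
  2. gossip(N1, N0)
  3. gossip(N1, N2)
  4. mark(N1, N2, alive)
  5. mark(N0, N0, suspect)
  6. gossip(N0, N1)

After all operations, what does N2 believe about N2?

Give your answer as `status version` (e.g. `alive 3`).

Answer: alive 1

Derivation:
Op 1: N0 marks N2=alive -> (alive,v1)
Op 2: gossip N1<->N0 -> N1.N0=(alive,v0) N1.N1=(alive,v0) N1.N2=(alive,v1) | N0.N0=(alive,v0) N0.N1=(alive,v0) N0.N2=(alive,v1)
Op 3: gossip N1<->N2 -> N1.N0=(alive,v0) N1.N1=(alive,v0) N1.N2=(alive,v1) | N2.N0=(alive,v0) N2.N1=(alive,v0) N2.N2=(alive,v1)
Op 4: N1 marks N2=alive -> (alive,v2)
Op 5: N0 marks N0=suspect -> (suspect,v1)
Op 6: gossip N0<->N1 -> N0.N0=(suspect,v1) N0.N1=(alive,v0) N0.N2=(alive,v2) | N1.N0=(suspect,v1) N1.N1=(alive,v0) N1.N2=(alive,v2)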